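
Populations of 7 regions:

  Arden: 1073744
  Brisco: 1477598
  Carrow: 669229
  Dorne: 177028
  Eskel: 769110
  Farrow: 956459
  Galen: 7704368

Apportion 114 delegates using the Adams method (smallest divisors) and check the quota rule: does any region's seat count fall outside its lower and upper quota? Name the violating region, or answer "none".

Standard quotas: Arden 9.543, Brisco 13.132, Carrow 5.948, Dorne 1.573, Eskel 6.835, Farrow 8.500, Galen 68.470.
Adams allocation: Arden 10, Brisco 13, Carrow 6, Dorne 2, Eskel 7, Farrow 9, Galen 67.
Galen has quota 68.470 (lower 68, upper 69) but receives 67 — outside the quota interval.

Galen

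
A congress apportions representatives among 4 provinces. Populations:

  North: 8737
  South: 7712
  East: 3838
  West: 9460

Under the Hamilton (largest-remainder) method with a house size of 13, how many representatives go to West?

4

The standard divisor is 29747/13 ≈ 2288.231.
Standard quotas: North 3.8182, South 3.3703, East 1.6773, West 4.1342.
Lower quotas: North 3, South 3, East 1, West 4 (sum 11, leaving 2 seats).
Remainders in descending order: North 0.8182, East 0.6773, South 0.3703, West 0.1342.
The surplus seats go to North, East.
West receives 4.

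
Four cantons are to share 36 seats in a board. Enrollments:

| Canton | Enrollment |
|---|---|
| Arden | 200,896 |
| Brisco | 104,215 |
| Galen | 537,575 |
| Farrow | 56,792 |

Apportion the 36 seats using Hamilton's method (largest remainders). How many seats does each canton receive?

Arden=8; Brisco=4; Galen=22; Farrow=2

Total 899478; standard divisor 899478/36 ≈ 24985.5.
Standard quotas: Arden 8.0405, Brisco 4.1710, Galen 21.5155, Farrow 2.2730.
Lower quotas: Arden 8, Brisco 4, Galen 21, Farrow 2 (sum 35, leaving 1 seat).
Remainders in descending order: Galen 0.5155, Farrow 0.2730, Brisco 0.1710, Arden 0.0405.
Largest remainder: Galen receives the extra seat.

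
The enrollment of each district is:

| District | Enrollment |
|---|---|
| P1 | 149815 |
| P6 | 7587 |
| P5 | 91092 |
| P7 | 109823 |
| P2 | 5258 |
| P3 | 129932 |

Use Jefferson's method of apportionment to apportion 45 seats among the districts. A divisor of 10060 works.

With modified divisor 10060: modified quotas P1 14.892, P6 0.754, P5 9.055, P7 10.917, P2 0.523, P3 12.916.
Rounding down: P1 14, P6 0, P5 9, P7 10, P2 0, P3 12 (total 45).

P1=14; P6=0; P5=9; P7=10; P2=0; P3=12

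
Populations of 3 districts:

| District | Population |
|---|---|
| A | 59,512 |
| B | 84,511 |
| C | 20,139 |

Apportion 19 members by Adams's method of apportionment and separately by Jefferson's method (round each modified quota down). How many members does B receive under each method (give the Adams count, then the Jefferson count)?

9 and 10

Adams: A 7, B 9, C 3.
Jefferson: A 7, B 10, C 2.
B gets 9 under Adams and 10 under Jefferson.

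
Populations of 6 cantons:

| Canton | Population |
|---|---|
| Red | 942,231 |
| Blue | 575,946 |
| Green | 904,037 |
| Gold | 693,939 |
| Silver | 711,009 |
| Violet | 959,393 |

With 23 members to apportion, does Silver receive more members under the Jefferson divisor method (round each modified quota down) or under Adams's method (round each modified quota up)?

Jefferson: Red 5, Blue 3, Green 4, Gold 3, Silver 3, Violet 5.
Adams: Red 4, Blue 3, Green 4, Gold 3, Silver 4, Violet 5.
Silver gets 3 under Jefferson and 4 under Adams.

Adams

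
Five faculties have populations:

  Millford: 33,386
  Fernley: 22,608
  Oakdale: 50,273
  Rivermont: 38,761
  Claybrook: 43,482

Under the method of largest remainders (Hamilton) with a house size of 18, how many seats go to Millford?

Standard divisor: 188510 ÷ 18 ≈ 10472.778.
Standard quotas: Millford 3.1879, Fernley 2.1587, Oakdale 4.8004, Rivermont 3.7011, Claybrook 4.1519.
Lower quotas: Millford 3, Fernley 2, Oakdale 4, Rivermont 3, Claybrook 4 (sum 16, leaving 2 seats).
Remainders in descending order: Oakdale 0.8004, Rivermont 0.7011, Millford 0.1879, Fernley 0.1587, Claybrook 0.1519.
Largest remainders: Oakdale, Rivermont receive the extra seats.
Millford receives 3.

3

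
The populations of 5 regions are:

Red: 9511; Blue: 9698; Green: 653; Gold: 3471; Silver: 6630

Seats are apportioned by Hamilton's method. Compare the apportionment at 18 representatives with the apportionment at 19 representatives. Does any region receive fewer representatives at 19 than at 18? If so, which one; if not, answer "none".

none

At 18 seats: Red 6, Blue 6, Green 0, Gold 2, Silver 4.
At 19 seats: Red 6, Blue 6, Green 1, Gold 2, Silver 4.
No region's allocation decreased.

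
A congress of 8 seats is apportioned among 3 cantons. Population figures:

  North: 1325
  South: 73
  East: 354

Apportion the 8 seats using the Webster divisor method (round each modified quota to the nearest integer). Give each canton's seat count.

Standard divisor 1752/8 ≈ 219; standard quotas: North 6.050, South 0.333, East 1.616.
Rounding to the nearest integer gives North 6, South 0, East 2 — total 8, matching the house size, so no adjustment is needed.

North 6, South 0, East 2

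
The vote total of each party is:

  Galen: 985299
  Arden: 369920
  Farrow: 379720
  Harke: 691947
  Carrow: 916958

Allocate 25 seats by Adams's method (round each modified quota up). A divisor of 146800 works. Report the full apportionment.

With modified divisor 146800: modified quotas Galen 6.712, Arden 2.520, Farrow 2.587, Harke 4.714, Carrow 6.246.
Rounding up: Galen 7, Arden 3, Farrow 3, Harke 5, Carrow 7 (total 25).

Galen: 7, Arden: 3, Farrow: 3, Harke: 5, Carrow: 7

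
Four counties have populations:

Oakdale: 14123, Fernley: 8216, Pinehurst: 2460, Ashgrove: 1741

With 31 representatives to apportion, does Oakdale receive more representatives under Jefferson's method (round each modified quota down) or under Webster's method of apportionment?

Jefferson

Jefferson: Oakdale 17, Fernley 10, Pinehurst 2, Ashgrove 2.
Webster: Oakdale 16, Fernley 10, Pinehurst 3, Ashgrove 2.
Oakdale gets 17 under Jefferson and 16 under Webster.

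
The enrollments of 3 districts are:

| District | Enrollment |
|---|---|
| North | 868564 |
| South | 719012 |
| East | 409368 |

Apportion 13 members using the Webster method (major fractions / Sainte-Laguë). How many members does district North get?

5

Standard divisor 1996944/13 ≈ 153611.077; standard quotas: North 5.654, South 4.681, East 2.665.
Rounding to the nearest integer gives 6, 5, 3 = 14 seats, so the divisor must be adjusted.
With modified divisor 158900: modified quotas North 5.466, South 4.525, East 2.576.
Rounding to the nearest integer: North 5, South 5, East 3 (total 13).
North receives 5.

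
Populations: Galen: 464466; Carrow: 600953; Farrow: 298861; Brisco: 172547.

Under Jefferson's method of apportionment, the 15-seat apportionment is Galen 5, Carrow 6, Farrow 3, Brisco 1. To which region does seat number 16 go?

Brisco

Priority for the next seat is population ÷ (current seats + 1).
Priorities: Galen 77411.000, Carrow 85850.429, Farrow 74715.250, Brisco 86273.500.
Highest priority: Brisco.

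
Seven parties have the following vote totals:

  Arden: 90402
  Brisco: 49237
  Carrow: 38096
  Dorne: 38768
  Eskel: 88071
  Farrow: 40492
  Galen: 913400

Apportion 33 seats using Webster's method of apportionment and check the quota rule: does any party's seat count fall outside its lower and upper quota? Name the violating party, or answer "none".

Standard quotas: Arden 2.371, Brisco 1.291, Carrow 0.999, Dorne 1.017, Eskel 2.309, Farrow 1.062, Galen 23.952.
Webster allocation: Arden 2, Brisco 1, Carrow 1, Dorne 1, Eskel 2, Farrow 1, Galen 25.
Galen has quota 23.952 (lower 23, upper 24) but receives 25 — outside the quota interval.

Galen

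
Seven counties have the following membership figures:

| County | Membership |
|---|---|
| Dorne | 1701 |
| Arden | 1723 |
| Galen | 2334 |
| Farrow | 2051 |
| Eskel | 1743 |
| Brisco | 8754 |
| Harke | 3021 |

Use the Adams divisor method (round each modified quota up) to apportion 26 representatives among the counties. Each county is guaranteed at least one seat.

Dorne 2, Arden 2, Galen 3, Farrow 3, Eskel 2, Brisco 10, Harke 4

Standard divisor 21327/26 ≈ 820.269; standard quotas: Dorne 2.074, Arden 2.101, Galen 2.845, Farrow 2.500, Eskel 2.125, Brisco 10.672, Harke 3.683.
Rounding up gives 3, 3, 3, 3, 3, 11, 4 = 30 seats, so the divisor must be adjusted.
With modified divisor 900: modified quotas Dorne 1.890, Arden 1.914, Galen 2.593, Farrow 2.279, Eskel 1.937, Brisco 9.727, Harke 3.357.
Rounding up: Dorne 2, Arden 2, Galen 3, Farrow 3, Eskel 2, Brisco 10, Harke 4 (total 26).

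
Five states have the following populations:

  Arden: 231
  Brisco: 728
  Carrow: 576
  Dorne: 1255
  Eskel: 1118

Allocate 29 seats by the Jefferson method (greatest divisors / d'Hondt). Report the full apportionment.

Standard divisor 3908/29 ≈ 134.759; standard quotas: Arden 1.714, Brisco 5.402, Carrow 4.274, Dorne 9.313, Eskel 8.296.
Rounding down gives 1, 5, 4, 9, 8 = 27 seats, so the divisor must be adjusted.
With modified divisor 123: modified quotas Arden 1.878, Brisco 5.919, Carrow 4.683, Dorne 10.203, Eskel 9.089.
Rounding down: Arden 1, Brisco 5, Carrow 4, Dorne 10, Eskel 9 (total 29).

Arden 1; Brisco 5; Carrow 4; Dorne 10; Eskel 9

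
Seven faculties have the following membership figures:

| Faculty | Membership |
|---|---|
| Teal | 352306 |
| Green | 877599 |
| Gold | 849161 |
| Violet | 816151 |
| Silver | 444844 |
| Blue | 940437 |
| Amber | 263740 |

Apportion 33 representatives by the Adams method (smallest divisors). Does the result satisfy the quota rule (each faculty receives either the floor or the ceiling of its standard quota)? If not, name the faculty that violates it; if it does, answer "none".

none

Standard quotas: Teal 2.558, Green 6.373, Gold 6.167, Violet 5.927, Silver 3.230, Blue 6.829, Amber 1.915.
Adams allocation: Teal 3, Green 6, Gold 6, Violet 6, Silver 3, Blue 7, Amber 2.
Every allocation lies between the lower and upper quota.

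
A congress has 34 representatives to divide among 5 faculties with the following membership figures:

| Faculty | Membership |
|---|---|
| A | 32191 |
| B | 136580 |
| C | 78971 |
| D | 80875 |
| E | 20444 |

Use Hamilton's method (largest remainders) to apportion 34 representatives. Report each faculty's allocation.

Total 349061; standard divisor 349061/34 ≈ 10266.5.
Standard quotas: A 3.1355, B 13.3035, C 7.6921, D 7.8776, E 1.9913.
Lower quotas: A 3, B 13, C 7, D 7, E 1 (sum 31, leaving 3 seats).
Remainders in descending order: E 0.9913, D 0.8776, C 0.6921, B 0.3035, A 0.1355.
The surplus seats go to E, D, C.

A=3, B=13, C=8, D=8, E=2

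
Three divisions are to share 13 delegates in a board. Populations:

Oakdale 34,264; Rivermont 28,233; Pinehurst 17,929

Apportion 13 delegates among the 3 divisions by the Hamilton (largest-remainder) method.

Oakdale 5, Rivermont 5, Pinehurst 3

The standard divisor is 80426/13 ≈ 6186.615.
Standard quotas: Oakdale 5.5384, Rivermont 4.5636, Pinehurst 2.8980.
Lower quotas: Oakdale 5, Rivermont 4, Pinehurst 2 (sum 11, leaving 2 seats).
Remainders in descending order: Pinehurst 0.8980, Rivermont 0.5636, Oakdale 0.5384.
The surplus seats go to Pinehurst, Rivermont.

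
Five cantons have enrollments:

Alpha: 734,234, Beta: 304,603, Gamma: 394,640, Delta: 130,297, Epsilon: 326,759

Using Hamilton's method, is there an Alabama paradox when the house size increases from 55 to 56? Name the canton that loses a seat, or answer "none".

Epsilon

At 55 seats: Alpha 21, Beta 9, Gamma 11, Delta 4, Epsilon 10.
At 56 seats: Alpha 22, Beta 9, Gamma 12, Delta 4, Epsilon 9.
Epsilon drops from 10 to 9.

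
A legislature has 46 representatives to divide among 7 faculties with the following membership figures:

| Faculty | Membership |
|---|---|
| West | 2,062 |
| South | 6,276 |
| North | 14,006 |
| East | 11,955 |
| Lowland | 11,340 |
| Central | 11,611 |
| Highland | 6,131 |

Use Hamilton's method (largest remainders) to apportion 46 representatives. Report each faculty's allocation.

West: 2, South: 5, North: 10, East: 9, Lowland: 8, Central: 8, Highland: 4

Standard divisor: 63381 ÷ 46 ≈ 1377.848.
Standard quotas: West 1.4965, South 4.5549, North 10.1651, East 8.6766, Lowland 8.2302, Central 8.4269, Highland 4.4497.
Lower quotas: West 1, South 4, North 10, East 8, Lowland 8, Central 8, Highland 4 (sum 43, leaving 3 seats).
Remainders in descending order: East 0.6766, South 0.5549, West 0.4965, Highland 0.4497, Central 0.4269, Lowland 0.2302, North 0.1651.
Largest remainders: East, South, West receive the extra seats.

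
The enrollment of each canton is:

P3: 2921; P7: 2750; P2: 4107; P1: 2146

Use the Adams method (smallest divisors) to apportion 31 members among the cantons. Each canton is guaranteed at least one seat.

P3 8; P7 7; P2 10; P1 6

Standard divisor 11924/31 ≈ 384.645; standard quotas: P3 7.594, P7 7.149, P2 10.677, P1 5.579.
Rounding up gives 8, 8, 11, 6 = 33 seats, so the divisor must be adjusted.
With modified divisor 414: modified quotas P3 7.056, P7 6.643, P2 9.920, P1 5.184.
Rounding up: P3 8, P7 7, P2 10, P1 6 (total 31).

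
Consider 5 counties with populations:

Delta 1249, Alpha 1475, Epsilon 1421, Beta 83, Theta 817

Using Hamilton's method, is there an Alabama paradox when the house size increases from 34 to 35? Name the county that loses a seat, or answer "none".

Beta

At 34 seats: Delta 8, Alpha 10, Epsilon 10, Beta 1, Theta 5.
At 35 seats: Delta 9, Alpha 10, Epsilon 10, Beta 0, Theta 6.
Beta drops from 1 to 0.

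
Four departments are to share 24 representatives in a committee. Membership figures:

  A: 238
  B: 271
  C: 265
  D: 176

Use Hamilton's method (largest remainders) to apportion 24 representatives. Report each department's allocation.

A: 6, B: 7, C: 7, D: 4

Total 950; standard divisor 950/24 ≈ 39.583.
Standard quotas: A 6.013, B 6.846, C 6.695, D 4.446.
Lower quotas: A 6, B 6, C 6, D 4 (sum 22, leaving 2 seats).
Remainders in descending order: B 0.846, C 0.695, D 0.446, A 0.013.
The surplus seats go to B, C.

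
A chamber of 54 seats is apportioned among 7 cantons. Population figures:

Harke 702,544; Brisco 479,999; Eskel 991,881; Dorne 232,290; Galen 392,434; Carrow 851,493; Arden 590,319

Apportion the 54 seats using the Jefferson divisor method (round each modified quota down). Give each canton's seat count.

Harke: 9; Brisco: 6; Eskel: 13; Dorne: 3; Galen: 5; Carrow: 11; Arden: 7

Standard divisor 4240960/54 ≈ 78536.296; standard quotas: Harke 8.945, Brisco 6.112, Eskel 12.630, Dorne 2.958, Galen 4.997, Carrow 10.842, Arden 7.517.
Rounding down gives 8, 6, 12, 2, 4, 10, 7 = 49 seats, so the divisor must be adjusted.
With modified divisor 75000: modified quotas Harke 9.367, Brisco 6.400, Eskel 13.225, Dorne 3.097, Galen 5.232, Carrow 11.353, Arden 7.871.
Rounding down: Harke 9, Brisco 6, Eskel 13, Dorne 3, Galen 5, Carrow 11, Arden 7 (total 54).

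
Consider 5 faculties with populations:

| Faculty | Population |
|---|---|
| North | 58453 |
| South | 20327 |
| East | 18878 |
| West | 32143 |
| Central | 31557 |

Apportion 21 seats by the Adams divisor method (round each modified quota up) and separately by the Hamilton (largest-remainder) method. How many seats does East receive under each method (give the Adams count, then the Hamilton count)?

3 and 2

Adams: North 7, South 3, East 3, West 4, Central 4.
Hamilton: North 8, South 3, East 2, West 4, Central 4.
East gets 3 under Adams and 2 under Hamilton.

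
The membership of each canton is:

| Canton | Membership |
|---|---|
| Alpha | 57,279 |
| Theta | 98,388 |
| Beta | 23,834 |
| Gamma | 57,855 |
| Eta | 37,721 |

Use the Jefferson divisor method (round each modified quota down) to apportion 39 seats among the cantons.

Alpha 8, Theta 15, Beta 3, Gamma 8, Eta 5

Standard divisor 275077/39 ≈ 7053.256; standard quotas: Alpha 8.121, Theta 13.949, Beta 3.379, Gamma 8.203, Eta 5.348.
Rounding down gives 8, 13, 3, 8, 5 = 37 seats, so the divisor must be adjusted.
With modified divisor 6500: modified quotas Alpha 8.812, Theta 15.137, Beta 3.667, Gamma 8.901, Eta 5.803.
Rounding down: Alpha 8, Theta 15, Beta 3, Gamma 8, Eta 5 (total 39).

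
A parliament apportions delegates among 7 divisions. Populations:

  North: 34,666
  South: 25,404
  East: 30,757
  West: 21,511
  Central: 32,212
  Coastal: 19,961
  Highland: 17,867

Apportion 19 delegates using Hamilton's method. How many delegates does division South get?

Total 182378; standard divisor 182378/19 ≈ 9598.842.
Standard quotas: North 3.6115, South 2.6466, East 3.2042, West 2.2410, Central 3.3558, Coastal 2.0795, Highland 1.8614.
Lower quotas: North 3, South 2, East 3, West 2, Central 3, Coastal 2, Highland 1 (sum 16, leaving 3 seats).
Remainders in descending order: Highland 0.8614, South 0.6466, North 0.6115, Central 0.3558, West 0.2410, East 0.2042, Coastal 0.0795.
The surplus seats go to Highland, South, North.
South receives 3.

3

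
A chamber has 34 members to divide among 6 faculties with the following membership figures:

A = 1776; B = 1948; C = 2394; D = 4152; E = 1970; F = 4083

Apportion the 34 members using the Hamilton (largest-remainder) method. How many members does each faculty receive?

A 4; B 4; C 5; D 9; E 4; F 8

The standard divisor is 16323/34 ≈ 480.088.
Standard quotas: A 3.699, B 4.058, C 4.987, D 8.648, E 4.103, F 8.505.
Lower quotas: A 3, B 4, C 4, D 8, E 4, F 8 (sum 31, leaving 3 seats).
Remainders in descending order: C 0.987, A 0.699, D 0.648, F 0.505, E 0.103, B 0.058.
Largest remainders: C, A, D receive the extra seats.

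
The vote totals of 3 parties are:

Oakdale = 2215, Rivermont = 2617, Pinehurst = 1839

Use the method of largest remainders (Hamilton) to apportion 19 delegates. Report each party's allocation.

Oakdale 6, Rivermont 8, Pinehurst 5

Standard divisor: 6671 ÷ 19 ≈ 351.105.
Standard quotas: Oakdale 6.309, Rivermont 7.454, Pinehurst 5.238.
Lower quotas: Oakdale 6, Rivermont 7, Pinehurst 5 (sum 18, leaving 1 seat).
Remainders in descending order: Rivermont 0.454, Oakdale 0.309, Pinehurst 0.238.
Largest remainder: Rivermont receives the extra seat.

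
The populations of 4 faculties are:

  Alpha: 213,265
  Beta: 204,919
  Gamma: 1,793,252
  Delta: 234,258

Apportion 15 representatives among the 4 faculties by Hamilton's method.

The standard divisor is 2445694/15 ≈ 163046.267.
Standard quotas: Alpha 1.3080, Beta 1.2568, Gamma 10.9984, Delta 1.4368.
Lower quotas: Alpha 1, Beta 1, Gamma 10, Delta 1 (sum 13, leaving 2 seats).
Remainders in descending order: Gamma 0.9984, Delta 0.4368, Alpha 0.3080, Beta 0.2568.
Largest remainders: Gamma, Delta receive the extra seats.

Alpha 1, Beta 1, Gamma 11, Delta 2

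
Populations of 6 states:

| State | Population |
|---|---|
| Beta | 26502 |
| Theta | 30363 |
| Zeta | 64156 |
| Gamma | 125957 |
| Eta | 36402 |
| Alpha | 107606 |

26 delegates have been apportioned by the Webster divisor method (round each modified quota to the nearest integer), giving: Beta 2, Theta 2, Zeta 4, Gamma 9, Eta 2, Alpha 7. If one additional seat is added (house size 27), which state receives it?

Priority for the next seat is population ÷ (current seats + 0.5).
Priorities: Beta 10600.800, Theta 12145.200, Zeta 14256.889, Gamma 13258.632, Eta 14560.800, Alpha 14347.467.
Highest priority: Eta.

Eta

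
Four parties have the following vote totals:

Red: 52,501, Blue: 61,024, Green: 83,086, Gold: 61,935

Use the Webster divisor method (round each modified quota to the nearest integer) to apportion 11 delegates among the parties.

Red=2, Blue=3, Green=3, Gold=3

Standard divisor 258546/11 ≈ 23504.182; standard quotas: Red 2.234, Blue 2.596, Green 3.535, Gold 2.635.
Rounding to the nearest integer gives 2, 3, 4, 3 = 12 seats, so the divisor must be adjusted.
With modified divisor 24100: modified quotas Red 2.178, Blue 2.532, Green 3.448, Gold 2.570.
Rounding to the nearest integer: Red 2, Blue 3, Green 3, Gold 3 (total 11).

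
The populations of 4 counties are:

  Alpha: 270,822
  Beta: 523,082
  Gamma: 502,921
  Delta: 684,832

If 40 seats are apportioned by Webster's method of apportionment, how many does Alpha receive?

5

Standard divisor 1981657/40 ≈ 49541.425; standard quotas: Alpha 5.467, Beta 10.558, Gamma 10.152, Delta 13.823.
Rounding to the nearest integer gives Alpha 5, Beta 11, Gamma 10, Delta 14 — total 40, matching the house size, so no adjustment is needed.
Alpha receives 5.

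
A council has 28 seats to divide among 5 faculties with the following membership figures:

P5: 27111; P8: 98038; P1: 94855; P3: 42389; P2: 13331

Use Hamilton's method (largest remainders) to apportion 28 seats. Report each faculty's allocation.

P5: 3; P8: 10; P1: 10; P3: 4; P2: 1

Standard divisor: 275724 ÷ 28 ≈ 9847.286.
Standard quotas: P5 2.7531, P8 9.9558, P1 9.6326, P3 4.3046, P2 1.3538.
Lower quotas: P5 2, P8 9, P1 9, P3 4, P2 1 (sum 25, leaving 3 seats).
Remainders in descending order: P8 0.9558, P5 0.7531, P1 0.6326, P2 0.3538, P3 0.3046.
The surplus seats go to P8, P5, P1.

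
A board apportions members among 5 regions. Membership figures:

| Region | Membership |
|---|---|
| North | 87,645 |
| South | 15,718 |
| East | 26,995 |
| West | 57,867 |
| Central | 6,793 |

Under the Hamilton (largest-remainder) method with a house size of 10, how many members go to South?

Total 195018; standard divisor 195018/10 ≈ 19501.8.
Standard quotas: North 4.4942, South 0.8060, East 1.3842, West 2.9673, Central 0.3483.
Lower quotas: North 4, South 0, East 1, West 2, Central 0 (sum 7, leaving 3 seats).
Remainders in descending order: West 0.9673, South 0.8060, North 0.4942, East 0.3842, Central 0.3483.
Largest remainders: West, South, North receive the extra seats.
South receives 1.

1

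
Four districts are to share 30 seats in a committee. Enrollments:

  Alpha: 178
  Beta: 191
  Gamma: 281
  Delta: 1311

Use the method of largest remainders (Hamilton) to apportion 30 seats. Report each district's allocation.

Alpha 3; Beta 3; Gamma 4; Delta 20

Total 1961; standard divisor 1961/30 ≈ 65.367.
Standard quotas: Alpha 2.723, Beta 2.922, Gamma 4.299, Delta 20.056.
Lower quotas: Alpha 2, Beta 2, Gamma 4, Delta 20 (sum 28, leaving 2 seats).
Remainders in descending order: Beta 0.922, Alpha 0.723, Gamma 0.299, Delta 0.056.
Largest remainders: Beta, Alpha receive the extra seats.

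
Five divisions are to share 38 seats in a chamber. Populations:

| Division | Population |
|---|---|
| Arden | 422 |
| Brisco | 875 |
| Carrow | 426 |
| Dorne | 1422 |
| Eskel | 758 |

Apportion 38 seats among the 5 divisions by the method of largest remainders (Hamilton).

Standard divisor: 3903 ÷ 38 ≈ 102.711.
Standard quotas: Arden 4.109, Brisco 8.519, Carrow 4.148, Dorne 13.845, Eskel 7.380.
Lower quotas: Arden 4, Brisco 8, Carrow 4, Dorne 13, Eskel 7 (sum 36, leaving 2 seats).
Remainders in descending order: Dorne 0.845, Brisco 0.519, Eskel 0.380, Carrow 0.148, Arden 0.109.
Largest remainders: Dorne, Brisco receive the extra seats.

Arden: 4, Brisco: 9, Carrow: 4, Dorne: 14, Eskel: 7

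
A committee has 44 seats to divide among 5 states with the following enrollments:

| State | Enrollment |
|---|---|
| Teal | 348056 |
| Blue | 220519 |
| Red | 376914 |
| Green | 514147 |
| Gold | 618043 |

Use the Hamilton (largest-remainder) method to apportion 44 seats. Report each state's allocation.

Teal 7; Blue 5; Red 8; Green 11; Gold 13

The standard divisor is 2077679/44 ≈ 47219.977.
Standard quotas: Teal 7.3709, Blue 4.6700, Red 7.9821, Green 10.8883, Gold 13.0886.
Lower quotas: Teal 7, Blue 4, Red 7, Green 10, Gold 13 (sum 41, leaving 3 seats).
Remainders in descending order: Red 0.9821, Green 0.8883, Blue 0.6700, Teal 0.3709, Gold 0.0886.
The surplus seats go to Red, Green, Blue.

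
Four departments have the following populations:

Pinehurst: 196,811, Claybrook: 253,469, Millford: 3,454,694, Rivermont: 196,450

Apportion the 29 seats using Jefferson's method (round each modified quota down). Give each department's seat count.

Standard divisor 4101424/29 ≈ 141428.414; standard quotas: Pinehurst 1.392, Claybrook 1.792, Millford 24.427, Rivermont 1.389.
Rounding down gives 1, 1, 24, 1 = 27 seats, so the divisor must be adjusted.
With modified divisor 130400: modified quotas Pinehurst 1.509, Claybrook 1.944, Millford 26.493, Rivermont 1.507.
Rounding down: Pinehurst 1, Claybrook 1, Millford 26, Rivermont 1 (total 29).

Pinehurst: 1; Claybrook: 1; Millford: 26; Rivermont: 1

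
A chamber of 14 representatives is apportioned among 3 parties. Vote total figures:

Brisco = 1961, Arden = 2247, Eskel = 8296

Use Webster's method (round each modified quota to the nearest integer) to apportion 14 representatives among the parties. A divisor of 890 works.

With modified divisor 890: modified quotas Brisco 2.203, Arden 2.525, Eskel 9.321.
Rounding to the nearest integer: Brisco 2, Arden 3, Eskel 9 (total 14).

Brisco=2, Arden=3, Eskel=9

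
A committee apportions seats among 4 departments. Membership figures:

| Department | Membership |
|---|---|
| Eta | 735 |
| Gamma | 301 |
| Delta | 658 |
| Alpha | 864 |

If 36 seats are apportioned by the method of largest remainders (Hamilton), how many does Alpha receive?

Total 2558; standard divisor 2558/36 ≈ 71.056.
Standard quotas: Eta 10.344, Gamma 4.236, Delta 9.260, Alpha 12.159.
Lower quotas: Eta 10, Gamma 4, Delta 9, Alpha 12 (sum 35, leaving 1 seat).
Remainders in descending order: Eta 0.344, Delta 0.260, Gamma 0.236, Alpha 0.159.
The surplus seat goes to Eta.
Alpha receives 12.

12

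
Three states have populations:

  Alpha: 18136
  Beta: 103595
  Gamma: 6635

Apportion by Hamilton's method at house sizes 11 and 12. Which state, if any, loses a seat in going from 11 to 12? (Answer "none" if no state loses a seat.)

Gamma

At 11 seats: Alpha 1, Beta 9, Gamma 1.
At 12 seats: Alpha 2, Beta 10, Gamma 0.
Gamma drops from 1 to 0.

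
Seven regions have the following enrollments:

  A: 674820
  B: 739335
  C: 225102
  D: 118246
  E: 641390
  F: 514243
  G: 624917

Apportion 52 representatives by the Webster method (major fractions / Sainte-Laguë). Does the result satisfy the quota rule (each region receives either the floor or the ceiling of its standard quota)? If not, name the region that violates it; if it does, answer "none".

none

Standard quotas: A 9.918, B 10.866, C 3.308, D 1.738, E 9.427, F 7.558, G 9.185.
Webster allocation: A 10, B 11, C 3, D 2, E 9, F 8, G 9.
Every allocation lies between the lower and upper quota.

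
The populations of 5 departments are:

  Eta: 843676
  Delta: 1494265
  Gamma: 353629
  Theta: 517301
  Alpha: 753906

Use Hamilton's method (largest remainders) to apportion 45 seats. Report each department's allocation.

Total 3962777; standard divisor 3962777/45 ≈ 88061.711.
Standard quotas: Eta 9.5805, Delta 16.9684, Gamma 4.0157, Theta 5.8743, Alpha 8.5611.
Lower quotas: Eta 9, Delta 16, Gamma 4, Theta 5, Alpha 8 (sum 42, leaving 3 seats).
Remainders in descending order: Delta 0.9684, Theta 0.8743, Eta 0.5805, Alpha 0.5611, Gamma 0.0157.
The surplus seats go to Delta, Theta, Eta.

Eta 10; Delta 17; Gamma 4; Theta 6; Alpha 8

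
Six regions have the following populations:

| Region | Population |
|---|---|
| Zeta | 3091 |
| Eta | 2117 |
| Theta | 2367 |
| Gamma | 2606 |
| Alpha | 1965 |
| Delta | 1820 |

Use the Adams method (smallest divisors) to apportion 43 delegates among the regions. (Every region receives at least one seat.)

Standard divisor 13966/43 ≈ 324.791; standard quotas: Zeta 9.517, Eta 6.518, Theta 7.288, Gamma 8.024, Alpha 6.050, Delta 5.604.
Rounding up gives 10, 7, 8, 9, 7, 6 = 47 seats, so the divisor must be adjusted.
With modified divisor 350: modified quotas Zeta 8.831, Eta 6.049, Theta 6.763, Gamma 7.446, Alpha 5.614, Delta 5.200.
Rounding up: Zeta 9, Eta 7, Theta 7, Gamma 8, Alpha 6, Delta 6 (total 43).

Zeta 9, Eta 7, Theta 7, Gamma 8, Alpha 6, Delta 6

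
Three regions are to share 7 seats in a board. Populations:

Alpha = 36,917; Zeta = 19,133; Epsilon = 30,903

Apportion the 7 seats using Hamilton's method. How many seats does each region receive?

Alpha: 3, Zeta: 2, Epsilon: 2

Total 86953; standard divisor 86953/7 ≈ 12421.857.
Standard quotas: Alpha 2.9719, Zeta 1.5403, Epsilon 2.4878.
Lower quotas: Alpha 2, Zeta 1, Epsilon 2 (sum 5, leaving 2 seats).
Remainders in descending order: Alpha 0.9719, Zeta 0.5403, Epsilon 0.4878.
Largest remainders: Alpha, Zeta receive the extra seats.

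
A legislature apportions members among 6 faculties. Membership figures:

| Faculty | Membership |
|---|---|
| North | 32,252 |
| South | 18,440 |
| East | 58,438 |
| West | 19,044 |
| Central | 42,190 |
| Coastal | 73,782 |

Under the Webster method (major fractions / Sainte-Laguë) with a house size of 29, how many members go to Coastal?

Standard divisor 244146/29 ≈ 8418.828; standard quotas: North 3.831, South 2.190, East 6.941, West 2.262, Central 5.011, Coastal 8.764.
Rounding to the nearest integer gives North 4, South 2, East 7, West 2, Central 5, Coastal 9 — total 29, matching the house size, so no adjustment is needed.
Coastal receives 9.

9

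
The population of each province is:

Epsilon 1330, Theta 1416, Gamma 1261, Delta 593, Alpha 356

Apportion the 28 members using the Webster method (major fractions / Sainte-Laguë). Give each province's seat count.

Epsilon 8; Theta 8; Gamma 7; Delta 3; Alpha 2

Standard divisor 4956/28 ≈ 177; standard quotas: Epsilon 7.514, Theta 8.000, Gamma 7.124, Delta 3.350, Alpha 2.011.
Rounding to the nearest integer gives Epsilon 8, Theta 8, Gamma 7, Delta 3, Alpha 2 — total 28, matching the house size, so no adjustment is needed.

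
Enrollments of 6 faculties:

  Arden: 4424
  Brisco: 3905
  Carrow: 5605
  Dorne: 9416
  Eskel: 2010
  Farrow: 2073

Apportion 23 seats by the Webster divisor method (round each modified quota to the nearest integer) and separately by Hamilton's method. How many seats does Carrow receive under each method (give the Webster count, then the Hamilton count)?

4 and 5

Webster: Arden 4, Brisco 3, Carrow 4, Dorne 8, Eskel 2, Farrow 2.
Hamilton: Arden 4, Brisco 3, Carrow 5, Dorne 8, Eskel 1, Farrow 2.
Carrow gets 4 under Webster and 5 under Hamilton.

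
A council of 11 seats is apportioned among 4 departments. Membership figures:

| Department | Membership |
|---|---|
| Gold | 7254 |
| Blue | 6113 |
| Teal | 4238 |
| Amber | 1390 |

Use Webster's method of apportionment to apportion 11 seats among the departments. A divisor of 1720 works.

With modified divisor 1720: modified quotas Gold 4.217, Blue 3.554, Teal 2.464, Amber 0.808.
Rounding to the nearest integer: Gold 4, Blue 4, Teal 2, Amber 1 (total 11).

Gold 4; Blue 4; Teal 2; Amber 1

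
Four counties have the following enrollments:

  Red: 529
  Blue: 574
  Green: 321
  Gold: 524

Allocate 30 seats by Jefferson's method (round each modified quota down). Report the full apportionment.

Red: 8, Blue: 9, Green: 5, Gold: 8

Standard divisor 1948/30 ≈ 64.933; standard quotas: Red 8.147, Blue 8.840, Green 4.944, Gold 8.070.
Rounding down gives 8, 8, 4, 8 = 28 seats, so the divisor must be adjusted.
With modified divisor 60: modified quotas Red 8.817, Blue 9.567, Green 5.350, Gold 8.733.
Rounding down: Red 8, Blue 9, Green 5, Gold 8 (total 30).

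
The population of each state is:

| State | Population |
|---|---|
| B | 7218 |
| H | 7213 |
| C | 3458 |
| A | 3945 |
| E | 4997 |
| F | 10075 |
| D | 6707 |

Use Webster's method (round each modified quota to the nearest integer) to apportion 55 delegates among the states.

Standard divisor 43613/55 ≈ 792.964; standard quotas: B 9.103, H 9.096, C 4.361, A 4.975, E 6.302, F 12.706, D 8.458.
Rounding to the nearest integer gives 9, 9, 4, 5, 6, 13, 8 = 54 seats, so the divisor must be adjusted.
With modified divisor 780: modified quotas B 9.254, H 9.247, C 4.433, A 5.058, E 6.406, F 12.917, D 8.599.
Rounding to the nearest integer: B 9, H 9, C 4, A 5, E 6, F 13, D 9 (total 55).

B 9; H 9; C 4; A 5; E 6; F 13; D 9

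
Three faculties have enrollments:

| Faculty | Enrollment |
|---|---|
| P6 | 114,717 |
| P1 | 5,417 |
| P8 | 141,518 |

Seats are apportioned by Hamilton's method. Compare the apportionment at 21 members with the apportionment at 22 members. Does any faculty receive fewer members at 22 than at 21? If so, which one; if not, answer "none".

P1

At 21 seats: P6 9, P1 1, P8 11.
At 22 seats: P6 10, P1 0, P8 12.
P1 drops from 1 to 0.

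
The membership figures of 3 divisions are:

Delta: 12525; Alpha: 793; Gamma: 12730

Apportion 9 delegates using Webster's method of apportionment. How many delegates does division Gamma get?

5

Standard divisor 26048/9 ≈ 2894.222; standard quotas: Delta 4.328, Alpha 0.274, Gamma 4.398.
Rounding to the nearest integer gives 4, 0, 4 = 8 seats, so the divisor must be adjusted.
With modified divisor 2800: modified quotas Delta 4.473, Alpha 0.283, Gamma 4.546.
Rounding to the nearest integer: Delta 4, Alpha 0, Gamma 5 (total 9).
Gamma receives 5.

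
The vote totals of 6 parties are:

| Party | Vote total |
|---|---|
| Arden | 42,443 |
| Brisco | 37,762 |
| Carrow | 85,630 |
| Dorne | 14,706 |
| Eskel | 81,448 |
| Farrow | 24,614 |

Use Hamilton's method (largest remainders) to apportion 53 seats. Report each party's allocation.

Arden: 8; Brisco: 7; Carrow: 16; Dorne: 3; Eskel: 15; Farrow: 4

The standard divisor is 286603/53 ≈ 5407.604.
Standard quotas: Arden 7.8488, Brisco 6.9831, Carrow 15.8351, Dorne 2.7195, Eskel 15.0618, Farrow 4.5517.
Lower quotas: Arden 7, Brisco 6, Carrow 15, Dorne 2, Eskel 15, Farrow 4 (sum 49, leaving 4 seats).
Remainders in descending order: Brisco 0.9831, Arden 0.8488, Carrow 0.8351, Dorne 0.7195, Farrow 0.5517, Eskel 0.0618.
The surplus seats go to Brisco, Arden, Carrow, Dorne.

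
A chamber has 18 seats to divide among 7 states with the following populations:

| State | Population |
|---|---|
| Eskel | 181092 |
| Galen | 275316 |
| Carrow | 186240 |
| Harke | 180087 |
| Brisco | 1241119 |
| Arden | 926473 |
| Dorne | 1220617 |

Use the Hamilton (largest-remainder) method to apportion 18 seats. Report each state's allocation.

Standard divisor: 4210944 ÷ 18 ≈ 233941.333.
Standard quotas: Eskel 0.7741, Galen 1.1769, Carrow 0.7961, Harke 0.7698, Brisco 5.3053, Arden 3.9603, Dorne 5.2176.
Lower quotas: Eskel 0, Galen 1, Carrow 0, Harke 0, Brisco 5, Arden 3, Dorne 5 (sum 14, leaving 4 seats).
Remainders in descending order: Arden 0.9603, Carrow 0.7961, Eskel 0.7741, Harke 0.7698, Brisco 0.3053, Dorne 0.2176, Galen 0.1769.
The surplus seats go to Arden, Carrow, Eskel, Harke.

Eskel=1, Galen=1, Carrow=1, Harke=1, Brisco=5, Arden=4, Dorne=5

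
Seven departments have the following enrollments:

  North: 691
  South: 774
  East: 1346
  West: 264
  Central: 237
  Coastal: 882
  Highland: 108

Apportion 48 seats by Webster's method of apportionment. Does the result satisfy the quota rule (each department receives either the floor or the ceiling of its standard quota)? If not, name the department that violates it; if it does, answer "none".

none

Standard quotas: North 7.710, South 8.636, East 15.018, West 2.946, Central 2.644, Coastal 9.841, Highland 1.205.
Webster allocation: North 8, South 8, East 15, West 3, Central 3, Coastal 10, Highland 1.
Every allocation lies between the lower and upper quota.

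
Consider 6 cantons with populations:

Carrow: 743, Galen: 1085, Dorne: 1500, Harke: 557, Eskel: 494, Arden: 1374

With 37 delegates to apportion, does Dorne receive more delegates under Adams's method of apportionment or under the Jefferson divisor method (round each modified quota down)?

Adams: Carrow 5, Galen 7, Dorne 9, Harke 4, Eskel 3, Arden 9.
Jefferson: Carrow 5, Galen 7, Dorne 10, Harke 3, Eskel 3, Arden 9.
Dorne gets 9 under Adams and 10 under Jefferson.

Jefferson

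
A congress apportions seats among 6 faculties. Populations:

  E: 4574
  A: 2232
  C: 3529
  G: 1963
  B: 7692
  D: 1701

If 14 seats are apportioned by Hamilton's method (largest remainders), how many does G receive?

Total 21691; standard divisor 21691/14 ≈ 1549.357.
Standard quotas: E 2.9522, A 1.4406, C 2.2777, G 1.2670, B 4.9646, D 1.0979.
Lower quotas: E 2, A 1, C 2, G 1, B 4, D 1 (sum 11, leaving 3 seats).
Remainders in descending order: B 0.9646, E 0.9522, A 0.4406, C 0.2777, G 0.2670, D 0.0979.
Largest remainders: B, E, A receive the extra seats.
G receives 1.

1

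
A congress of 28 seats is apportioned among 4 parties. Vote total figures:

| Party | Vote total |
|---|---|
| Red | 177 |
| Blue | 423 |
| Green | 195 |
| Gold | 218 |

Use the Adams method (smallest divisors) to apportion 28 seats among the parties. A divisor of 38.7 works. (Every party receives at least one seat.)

With modified divisor 38.7: modified quotas Red 4.574, Blue 10.930, Green 5.039, Gold 5.633.
Rounding up: Red 5, Blue 11, Green 6, Gold 6 (total 28).

Red: 5, Blue: 11, Green: 6, Gold: 6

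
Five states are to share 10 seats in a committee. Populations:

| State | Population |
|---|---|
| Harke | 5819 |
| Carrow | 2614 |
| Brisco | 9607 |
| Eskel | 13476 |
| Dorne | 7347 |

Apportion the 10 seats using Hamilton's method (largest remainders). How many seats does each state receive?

Harke: 2, Carrow: 1, Brisco: 2, Eskel: 3, Dorne: 2

The standard divisor is 38863/10 ≈ 3886.3.
Standard quotas: Harke 1.4973, Carrow 0.6726, Brisco 2.4720, Eskel 3.4676, Dorne 1.8905.
Lower quotas: Harke 1, Carrow 0, Brisco 2, Eskel 3, Dorne 1 (sum 7, leaving 3 seats).
Remainders in descending order: Dorne 0.8905, Carrow 0.6726, Harke 0.4973, Brisco 0.4720, Eskel 0.4676.
The surplus seats go to Dorne, Carrow, Harke.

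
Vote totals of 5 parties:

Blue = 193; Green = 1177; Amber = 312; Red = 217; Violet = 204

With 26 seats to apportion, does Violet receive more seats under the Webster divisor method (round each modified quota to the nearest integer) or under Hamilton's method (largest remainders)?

Webster

Webster: Blue 2, Green 14, Amber 4, Red 3, Violet 3.
Hamilton: Blue 2, Green 15, Amber 4, Red 3, Violet 2.
Violet gets 3 under Webster and 2 under Hamilton.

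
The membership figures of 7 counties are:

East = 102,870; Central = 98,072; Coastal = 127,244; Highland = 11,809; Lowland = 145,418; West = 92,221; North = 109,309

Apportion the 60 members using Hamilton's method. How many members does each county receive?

The standard divisor is 686943/60 ≈ 11449.05.
Standard quotas: East 8.9850, Central 8.5660, Coastal 11.1139, Highland 1.0314, Lowland 12.7013, West 8.0549, North 9.5474.
Lower quotas: East 8, Central 8, Coastal 11, Highland 1, Lowland 12, West 8, North 9 (sum 57, leaving 3 seats).
Remainders in descending order: East 0.9850, Lowland 0.7013, Central 0.5660, North 0.5474, Coastal 0.1139, West 0.0549, Highland 0.0314.
Largest remainders: East, Lowland, Central receive the extra seats.

East 9; Central 9; Coastal 11; Highland 1; Lowland 13; West 8; North 9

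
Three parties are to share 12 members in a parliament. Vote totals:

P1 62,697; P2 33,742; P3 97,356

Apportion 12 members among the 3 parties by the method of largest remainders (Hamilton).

Total 193795; standard divisor 193795/12 ≈ 16149.583.
Standard quotas: P1 3.8823, P2 2.0893, P3 6.0284.
Lower quotas: P1 3, P2 2, P3 6 (sum 11, leaving 1 seat).
Remainders in descending order: P1 0.8823, P2 0.0893, P3 0.0284.
Largest remainder: P1 receives the extra seat.

P1 4, P2 2, P3 6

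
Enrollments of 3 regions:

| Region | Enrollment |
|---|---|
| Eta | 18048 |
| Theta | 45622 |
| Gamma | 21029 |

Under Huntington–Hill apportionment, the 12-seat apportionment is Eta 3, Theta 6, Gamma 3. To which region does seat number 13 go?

Priority for the next seat is population ÷ (√(s·(s+1))).
Priorities: Eta 5210.009, Theta 7039.627, Gamma 6070.549.
Highest priority: Theta.

Theta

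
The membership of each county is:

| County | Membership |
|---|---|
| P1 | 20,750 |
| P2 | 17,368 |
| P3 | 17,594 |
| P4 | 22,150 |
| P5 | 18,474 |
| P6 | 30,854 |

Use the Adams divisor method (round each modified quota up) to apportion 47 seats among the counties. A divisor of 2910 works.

With modified divisor 2910: modified quotas P1 7.131, P2 5.968, P3 6.046, P4 7.612, P5 6.348, P6 10.603.
Rounding up: P1 8, P2 6, P3 7, P4 8, P5 7, P6 11 (total 47).

P1 8, P2 6, P3 7, P4 8, P5 7, P6 11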